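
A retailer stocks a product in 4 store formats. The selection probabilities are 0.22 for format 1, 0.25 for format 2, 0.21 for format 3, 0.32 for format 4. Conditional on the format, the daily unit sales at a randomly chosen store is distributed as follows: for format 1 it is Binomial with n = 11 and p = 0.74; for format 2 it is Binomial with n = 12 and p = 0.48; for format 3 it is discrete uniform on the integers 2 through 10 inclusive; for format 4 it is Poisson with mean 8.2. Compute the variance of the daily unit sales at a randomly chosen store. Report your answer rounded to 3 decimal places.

Per component, 1: μ=8.14, E[X²]=68.376; 2: μ=5.76, E[X²]=36.1728; 3: μ=6, E[X²]=42.6667; 4: μ=8.2, E[X²]=75.44.
E[X] = 0.22·8.14 + 0.25·5.76 + 0.21·6 + 0.32·8.2 = 7.1148.
E[X²] = 0.22·68.376 + 0.25·36.1728 + 0.21·42.6667 + 0.32·75.44 = 57.1867.
Var(X) = E[X²] − (E[X])² = 57.1867 − 50.6204 = 6.56634.

6.566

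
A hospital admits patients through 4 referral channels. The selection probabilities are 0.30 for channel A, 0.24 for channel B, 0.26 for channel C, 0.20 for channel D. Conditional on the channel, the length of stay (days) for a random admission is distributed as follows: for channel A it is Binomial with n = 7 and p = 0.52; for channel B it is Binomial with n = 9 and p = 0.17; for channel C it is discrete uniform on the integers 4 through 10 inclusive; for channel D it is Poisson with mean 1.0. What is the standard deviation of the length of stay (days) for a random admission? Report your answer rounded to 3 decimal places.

2.728

Per component, A: μ=3.64, E[X²]=14.9968; B: μ=1.53, E[X²]=3.6108; C: μ=7, E[X²]=53; D: μ=1, E[X²]=2.
E[X] = 0.3·3.64 + 0.24·1.53 + 0.26·7 + 0.2·1 = 3.4792.
E[X²] = 0.3·14.9968 + 0.24·3.6108 + 0.26·53 + 0.2·2 = 19.5456.
Var(X) = E[X²] − (E[X])² = 19.5456 − 12.1048 = 7.4408.
SD(X) = √7.4408 = 2.72778.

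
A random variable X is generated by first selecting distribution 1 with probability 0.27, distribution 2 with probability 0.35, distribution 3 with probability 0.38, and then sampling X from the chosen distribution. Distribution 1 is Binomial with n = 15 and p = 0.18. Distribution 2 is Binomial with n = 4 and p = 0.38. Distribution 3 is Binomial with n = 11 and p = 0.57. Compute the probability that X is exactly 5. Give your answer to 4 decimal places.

Conditional on each component, P(X = 5): 1: 0.0779931; 2: 0; 3: 0.175722.
By total probability, P(X = 5) = 0.27·0.0779931 + 0.35·0 + 0.38·0.175722 = 0.0878326.

0.0878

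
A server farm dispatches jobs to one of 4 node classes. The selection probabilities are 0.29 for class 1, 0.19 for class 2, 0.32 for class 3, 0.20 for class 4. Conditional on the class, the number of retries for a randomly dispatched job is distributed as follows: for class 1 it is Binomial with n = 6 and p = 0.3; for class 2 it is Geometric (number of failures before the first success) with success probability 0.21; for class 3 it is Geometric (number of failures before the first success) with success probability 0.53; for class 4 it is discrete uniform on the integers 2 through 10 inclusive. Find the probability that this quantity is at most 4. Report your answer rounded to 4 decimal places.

0.7977

Conditional on each class, P(X ≤ 4): 1: 0.989065; 2: 0.692294; 3: 0.977065; 4: 0.333333.
By total probability, P(X ≤ 4) = 0.29·0.989065 + 0.19·0.692294 + 0.32·0.977065 + 0.2·0.333333 = 0.797692.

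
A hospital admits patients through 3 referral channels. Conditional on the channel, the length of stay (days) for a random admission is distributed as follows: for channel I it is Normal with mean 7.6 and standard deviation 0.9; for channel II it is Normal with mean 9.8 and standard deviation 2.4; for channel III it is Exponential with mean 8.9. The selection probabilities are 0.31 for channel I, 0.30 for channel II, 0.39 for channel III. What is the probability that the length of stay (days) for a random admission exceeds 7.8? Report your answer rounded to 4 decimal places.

Conditional on each channel, P(X > 7.8): I: 0.41207; II: 0.797672; III: 0.416277.
By total probability, P(X > 7.8) = 0.31·0.41207 + 0.3·0.797672 + 0.39·0.416277 = 0.529391.

0.5294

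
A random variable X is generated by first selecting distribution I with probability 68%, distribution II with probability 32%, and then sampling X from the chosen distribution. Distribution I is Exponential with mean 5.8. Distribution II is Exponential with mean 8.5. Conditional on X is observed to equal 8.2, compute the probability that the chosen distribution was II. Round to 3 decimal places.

Likelihoods f(8.2 | ·): I: 0.0419343; II: 0.0448347.
Posterior ∝ prior × likelihood. Numerator for II: 0.32·0.0448347 = 0.0143471.
Normalizing constant: 0.68·0.0419343 + 0.32·0.0448347 = 0.0428624.
P(II | observation) = 0.0143471 / 0.0428624 = 0.334725.

0.335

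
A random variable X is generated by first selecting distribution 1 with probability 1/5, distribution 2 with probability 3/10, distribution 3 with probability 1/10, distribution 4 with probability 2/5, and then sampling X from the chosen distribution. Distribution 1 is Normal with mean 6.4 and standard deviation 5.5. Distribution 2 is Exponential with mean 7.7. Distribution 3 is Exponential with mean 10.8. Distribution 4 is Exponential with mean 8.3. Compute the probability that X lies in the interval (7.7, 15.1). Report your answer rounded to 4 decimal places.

0.2557

Conditional on each component, P(7.7 < X < 15.1): 1: 0.34973; 2: 0.227167; 3: 0.243136; 4: 0.233315.
By total probability, P(7.7 < X < 15.1) = 0.2·0.34973 + 0.3·0.227167 + 0.1·0.243136 + 0.4·0.233315 = 0.255736.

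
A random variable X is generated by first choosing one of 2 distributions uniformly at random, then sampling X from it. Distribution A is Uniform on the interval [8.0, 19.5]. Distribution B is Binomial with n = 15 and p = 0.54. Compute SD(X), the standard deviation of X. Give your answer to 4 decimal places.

Per component, A: μ=13.75, E[X²]=200.083; B: μ=8.1, E[X²]=69.336.
E[X] = 0.5·13.75 + 0.5·8.1 = 10.925.
E[X²] = 0.5·200.083 + 0.5·69.336 = 134.71.
Var(X) = E[X²] − (E[X])² = 134.71 − 119.356 = 15.354.
SD(X) = √15.354 = 3.91842.

3.9184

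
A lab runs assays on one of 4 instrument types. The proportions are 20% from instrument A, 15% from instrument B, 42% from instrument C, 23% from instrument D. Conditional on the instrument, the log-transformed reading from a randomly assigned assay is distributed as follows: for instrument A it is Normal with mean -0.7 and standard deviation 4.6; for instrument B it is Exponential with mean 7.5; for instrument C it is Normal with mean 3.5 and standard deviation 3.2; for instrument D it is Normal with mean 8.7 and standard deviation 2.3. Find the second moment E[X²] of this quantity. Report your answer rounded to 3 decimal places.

49.276

For each component E[X²] = Var + (mean)², giving A: 21.65; B: 112.5; C: 22.49; D: 80.98.
Overall E[X²] = 0.2·21.65 + 0.15·112.5 + 0.42·22.49 + 0.23·80.98 = 49.2762.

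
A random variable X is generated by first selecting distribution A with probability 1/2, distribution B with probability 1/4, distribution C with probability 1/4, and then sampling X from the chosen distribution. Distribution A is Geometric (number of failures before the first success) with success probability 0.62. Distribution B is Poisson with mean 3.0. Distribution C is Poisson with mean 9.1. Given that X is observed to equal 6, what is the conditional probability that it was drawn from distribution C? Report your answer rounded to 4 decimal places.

Likelihoods P(X=6 | ·): A: 0.00186678; B: 0.0504094; C: 0.0880716.
Posterior ∝ prior × likelihood. Numerator for C: 0.25·0.0880716 = 0.0220179.
Normalizing constant: 0.5·0.00186678 + 0.25·0.0504094 + 0.25·0.0880716 = 0.0355537.
P(C | observation) = 0.0220179 / 0.0355537 = 0.619287.

0.6193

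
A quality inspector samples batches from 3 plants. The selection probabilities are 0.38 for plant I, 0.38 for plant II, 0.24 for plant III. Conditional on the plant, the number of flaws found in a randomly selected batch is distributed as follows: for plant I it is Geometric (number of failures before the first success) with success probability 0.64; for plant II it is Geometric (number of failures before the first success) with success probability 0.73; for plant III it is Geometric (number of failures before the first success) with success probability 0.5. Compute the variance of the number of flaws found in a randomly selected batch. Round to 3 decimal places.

Per component, I: μ=0.5625, E[X²]=1.19531; II: μ=0.369863, E[X²]=0.64346; III: μ=1, E[X²]=3.
E[X] = 0.38·0.5625 + 0.38·0.369863 + 0.24·1 = 0.594298.
E[X²] = 0.38·1.19531 + 0.38·0.64346 + 0.24·3 = 1.41873.
Var(X) = E[X²] − (E[X])² = 1.41873 − 0.35319 = 1.06554.

1.066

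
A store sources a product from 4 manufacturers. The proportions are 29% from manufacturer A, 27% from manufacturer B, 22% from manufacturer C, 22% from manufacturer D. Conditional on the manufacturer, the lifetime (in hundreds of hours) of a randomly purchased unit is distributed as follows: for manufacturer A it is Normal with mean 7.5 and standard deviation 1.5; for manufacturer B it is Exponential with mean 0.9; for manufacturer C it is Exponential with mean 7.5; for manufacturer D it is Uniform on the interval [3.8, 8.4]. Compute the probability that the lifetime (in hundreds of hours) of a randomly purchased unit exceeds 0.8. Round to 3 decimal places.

Conditional on each manufacturer, P(X > 0.8): A: 0.999996; B: 0.411112; C: 0.898825; D: 1.
By total probability, P(X > 0.8) = 0.29·0.999996 + 0.27·0.411112 + 0.22·0.898825 + 0.22·1 = 0.818741.

0.819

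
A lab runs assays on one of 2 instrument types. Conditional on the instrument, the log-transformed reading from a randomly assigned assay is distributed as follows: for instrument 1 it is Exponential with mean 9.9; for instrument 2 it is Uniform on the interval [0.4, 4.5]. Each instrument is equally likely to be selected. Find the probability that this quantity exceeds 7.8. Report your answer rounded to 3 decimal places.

Conditional on each instrument, P(X > 7.8): 1: 0.454809; 2: 0.
By total probability, P(X > 7.8) = 0.5·0.454809 + 0.5·0 = 0.227404.

0.227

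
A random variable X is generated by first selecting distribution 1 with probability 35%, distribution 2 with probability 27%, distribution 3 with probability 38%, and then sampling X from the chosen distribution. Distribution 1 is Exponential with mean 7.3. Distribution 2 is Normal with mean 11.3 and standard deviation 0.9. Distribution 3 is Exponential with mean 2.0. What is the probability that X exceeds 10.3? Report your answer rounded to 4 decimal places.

0.3216

Conditional on each component, P(X > 10.3): 1: 0.243909; 2: 0.86674; 3: 0.0057994.
By total probability, P(X > 10.3) = 0.35·0.243909 + 0.27·0.86674 + 0.38·0.0057994 = 0.321592.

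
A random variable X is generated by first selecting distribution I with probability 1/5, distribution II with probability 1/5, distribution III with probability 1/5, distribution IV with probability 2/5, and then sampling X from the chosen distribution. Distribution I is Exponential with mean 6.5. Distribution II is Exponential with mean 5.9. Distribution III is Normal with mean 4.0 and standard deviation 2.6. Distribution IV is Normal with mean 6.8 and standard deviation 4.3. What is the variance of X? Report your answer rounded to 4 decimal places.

25.2680

Per component, I: μ=6.5, E[X²]=84.5; II: μ=5.9, E[X²]=69.62; III: μ=4, E[X²]=22.76; IV: μ=6.8, E[X²]=64.73.
E[X] = 0.2·6.5 + 0.2·5.9 + 0.2·4 + 0.4·6.8 = 6.
E[X²] = 0.2·84.5 + 0.2·69.62 + 0.2·22.76 + 0.4·64.73 = 61.268.
Var(X) = E[X²] − (E[X])² = 61.268 − 36 = 25.268.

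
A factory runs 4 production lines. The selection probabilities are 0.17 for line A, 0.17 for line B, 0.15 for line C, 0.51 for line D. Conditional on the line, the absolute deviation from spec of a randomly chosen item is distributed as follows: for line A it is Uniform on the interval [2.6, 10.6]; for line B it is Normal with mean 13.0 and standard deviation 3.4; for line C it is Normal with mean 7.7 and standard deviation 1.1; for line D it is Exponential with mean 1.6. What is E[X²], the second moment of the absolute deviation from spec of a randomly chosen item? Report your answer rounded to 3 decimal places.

50.693

For each component E[X²] = Var + (mean)², giving A: 48.8933; B: 180.56; C: 60.5; D: 5.12.
Overall E[X²] = 0.17·48.8933 + 0.17·180.56 + 0.15·60.5 + 0.51·5.12 = 50.6933.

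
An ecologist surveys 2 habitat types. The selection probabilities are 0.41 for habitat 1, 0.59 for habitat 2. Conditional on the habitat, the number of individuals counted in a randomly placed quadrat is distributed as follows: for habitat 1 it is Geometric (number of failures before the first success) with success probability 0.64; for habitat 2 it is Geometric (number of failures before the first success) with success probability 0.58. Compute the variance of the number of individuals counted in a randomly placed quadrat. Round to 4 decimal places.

1.1033

Per component, 1: μ=0.5625, E[X²]=1.19531; 2: μ=0.724138, E[X²]=1.77289.
E[X] = 0.41·0.5625 + 0.59·0.724138 = 0.657866.
E[X²] = 0.41·1.19531 + 0.59·1.77289 = 1.53608.
Var(X) = E[X²] − (E[X])² = 1.53608 − 0.432788 = 1.10329.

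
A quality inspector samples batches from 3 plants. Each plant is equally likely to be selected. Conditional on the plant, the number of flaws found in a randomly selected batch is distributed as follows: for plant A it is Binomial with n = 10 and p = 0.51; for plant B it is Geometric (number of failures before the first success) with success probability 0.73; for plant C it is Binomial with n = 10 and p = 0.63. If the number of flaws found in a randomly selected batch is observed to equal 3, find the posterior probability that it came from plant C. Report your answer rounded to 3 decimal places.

0.189

Likelihoods P(X=3 | ·): A: 0.10796; B: 0.0143686; C: 0.0284849.
Posterior ∝ prior × likelihood. Numerator for C: 0.333333·0.0284849 = 0.00949497.
Normalizing constant: 0.333333·0.10796 + 0.333333·0.0143686 + 0.333333·0.0284849 = 0.0502713.
P(C | observation) = 0.00949497 / 0.0502713 = 0.188875.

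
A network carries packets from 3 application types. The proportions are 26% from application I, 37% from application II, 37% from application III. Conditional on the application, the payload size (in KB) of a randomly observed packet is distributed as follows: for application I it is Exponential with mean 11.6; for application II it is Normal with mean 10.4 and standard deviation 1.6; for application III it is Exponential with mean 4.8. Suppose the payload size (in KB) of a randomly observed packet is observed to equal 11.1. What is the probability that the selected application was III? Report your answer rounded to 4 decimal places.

0.0763

Likelihoods f(11.1 | ·): I: 0.0331106; II: 0.226583; III: 0.0206278.
Posterior ∝ prior × likelihood. Numerator for III: 0.37·0.0206278 = 0.00763228.
Normalizing constant: 0.26·0.0331106 + 0.37·0.226583 + 0.37·0.0206278 = 0.100077.
P(III | observation) = 0.00763228 / 0.100077 = 0.0762644.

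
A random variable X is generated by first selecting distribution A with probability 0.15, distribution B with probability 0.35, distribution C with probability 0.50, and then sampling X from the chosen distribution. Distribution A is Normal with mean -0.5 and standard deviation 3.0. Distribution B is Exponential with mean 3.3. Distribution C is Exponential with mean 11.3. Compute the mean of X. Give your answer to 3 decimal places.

6.730

Component means — A: -0.5; B: 3.3; C: 11.3.
E[X] = 0.15·-0.5 + 0.35·3.3 + 0.5·11.3 = 6.73.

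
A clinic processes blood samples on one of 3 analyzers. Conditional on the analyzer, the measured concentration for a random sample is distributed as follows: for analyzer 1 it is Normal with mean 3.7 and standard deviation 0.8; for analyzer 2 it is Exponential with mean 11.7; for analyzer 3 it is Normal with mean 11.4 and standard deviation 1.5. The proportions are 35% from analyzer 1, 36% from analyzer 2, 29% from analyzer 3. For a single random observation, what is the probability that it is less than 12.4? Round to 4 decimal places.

Conditional on each analyzer, P(X < 12.4): 1: 1; 2: 0.653485; 3: 0.747507.
By total probability, P(X < 12.4) = 0.35·1 + 0.36·0.653485 + 0.29·0.747507 = 0.802032.

0.8020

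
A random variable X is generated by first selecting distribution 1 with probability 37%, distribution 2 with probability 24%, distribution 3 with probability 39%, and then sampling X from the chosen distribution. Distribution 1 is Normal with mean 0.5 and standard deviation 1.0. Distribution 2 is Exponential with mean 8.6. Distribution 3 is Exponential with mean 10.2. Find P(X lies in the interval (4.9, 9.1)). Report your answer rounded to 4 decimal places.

Conditional on each component, P(4.9 < X < 9.1): 1: 5.41254e-06; 2: 0.218556; 3: 0.20877.
By total probability, P(4.9 < X < 9.1) = 0.37·5.41254e-06 + 0.24·0.218556 + 0.39·0.20877 = 0.133876.

0.1339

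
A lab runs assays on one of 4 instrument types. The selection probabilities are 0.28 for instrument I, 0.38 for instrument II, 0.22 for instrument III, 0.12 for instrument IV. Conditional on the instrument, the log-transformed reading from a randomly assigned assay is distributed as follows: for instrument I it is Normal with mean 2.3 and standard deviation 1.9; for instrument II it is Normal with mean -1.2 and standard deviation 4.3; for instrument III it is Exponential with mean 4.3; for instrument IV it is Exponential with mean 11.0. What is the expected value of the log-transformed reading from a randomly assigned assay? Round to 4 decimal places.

2.4540

Component means — I: 2.3; II: -1.2; III: 4.3; IV: 11.
E[X] = 0.28·2.3 + 0.38·-1.2 + 0.22·4.3 + 0.12·11 = 2.454.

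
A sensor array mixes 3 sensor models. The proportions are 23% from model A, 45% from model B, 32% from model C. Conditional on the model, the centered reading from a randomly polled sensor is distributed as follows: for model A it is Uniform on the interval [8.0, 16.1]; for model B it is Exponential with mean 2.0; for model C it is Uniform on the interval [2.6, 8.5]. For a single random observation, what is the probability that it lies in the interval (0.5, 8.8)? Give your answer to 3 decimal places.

Conditional on each model, P(0.5 < X < 8.8): A: 0.0987654; B: 0.766523; C: 1.
By total probability, P(0.5 < X < 8.8) = 0.23·0.0987654 + 0.45·0.766523 + 0.32·1 = 0.687652.

0.688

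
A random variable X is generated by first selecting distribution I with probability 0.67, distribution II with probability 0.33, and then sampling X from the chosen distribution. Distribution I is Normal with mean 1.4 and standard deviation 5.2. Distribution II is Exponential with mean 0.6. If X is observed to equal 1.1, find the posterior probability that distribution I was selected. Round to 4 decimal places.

Likelihoods f(1.1 | ·): I: 0.0765921; II: 0.266466.
Posterior ∝ prior × likelihood. Numerator for I: 0.67·0.0765921 = 0.0513167.
Normalizing constant: 0.67·0.0765921 + 0.33·0.266466 = 0.139251.
P(I | observation) = 0.0513167 / 0.139251 = 0.368521.

0.3685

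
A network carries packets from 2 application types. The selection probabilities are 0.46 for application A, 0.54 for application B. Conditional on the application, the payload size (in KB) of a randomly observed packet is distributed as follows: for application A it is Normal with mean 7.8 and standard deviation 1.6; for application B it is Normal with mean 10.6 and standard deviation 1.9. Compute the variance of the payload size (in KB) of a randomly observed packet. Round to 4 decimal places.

5.0745

Per component, A: μ=7.8, E[X²]=63.4; B: μ=10.6, E[X²]=115.97.
E[X] = 0.46·7.8 + 0.54·10.6 = 9.312.
E[X²] = 0.46·63.4 + 0.54·115.97 = 91.7878.
Var(X) = E[X²] − (E[X])² = 91.7878 − 86.7133 = 5.07446.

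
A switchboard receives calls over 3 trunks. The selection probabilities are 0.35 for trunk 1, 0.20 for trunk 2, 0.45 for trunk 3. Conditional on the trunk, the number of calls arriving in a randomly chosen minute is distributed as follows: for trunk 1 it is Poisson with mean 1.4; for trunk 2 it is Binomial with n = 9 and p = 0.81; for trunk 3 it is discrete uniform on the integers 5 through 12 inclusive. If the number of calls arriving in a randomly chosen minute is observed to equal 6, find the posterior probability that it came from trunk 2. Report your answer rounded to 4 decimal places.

0.3628

Likelihoods P(X=6 | ·): 1: 0.00257883; 2: 0.162723; 3: 0.125.
Posterior ∝ prior × likelihood. Numerator for 2: 0.2·0.162723 = 0.0325447.
Normalizing constant: 0.35·0.00257883 + 0.2·0.162723 + 0.45·0.125 = 0.0896973.
P(2 | observation) = 0.0325447 / 0.0896973 = 0.362828.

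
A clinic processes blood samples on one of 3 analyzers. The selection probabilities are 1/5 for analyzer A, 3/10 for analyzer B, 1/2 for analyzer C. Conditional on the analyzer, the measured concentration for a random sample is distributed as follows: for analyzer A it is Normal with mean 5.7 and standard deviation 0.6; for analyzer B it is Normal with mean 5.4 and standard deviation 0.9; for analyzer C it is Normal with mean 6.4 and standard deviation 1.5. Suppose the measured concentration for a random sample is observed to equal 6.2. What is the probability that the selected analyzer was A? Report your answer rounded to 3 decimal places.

Likelihoods f(6.2 | ·): A: 0.469853; B: 0.298603; C: 0.263608.
Posterior ∝ prior × likelihood. Numerator for A: 0.2·0.469853 = 0.0939706.
Normalizing constant: 0.2·0.469853 + 0.3·0.298603 + 0.5·0.263608 = 0.315356.
P(A | observation) = 0.0939706 / 0.315356 = 0.297983.

0.298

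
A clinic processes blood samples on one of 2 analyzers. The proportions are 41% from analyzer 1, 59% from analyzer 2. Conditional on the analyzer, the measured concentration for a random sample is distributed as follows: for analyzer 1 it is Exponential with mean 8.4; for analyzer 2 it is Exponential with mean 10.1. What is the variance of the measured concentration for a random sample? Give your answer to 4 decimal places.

Per component, 1: μ=8.4, E[X²]=141.12; 2: μ=10.1, E[X²]=204.02.
E[X] = 0.41·8.4 + 0.59·10.1 = 9.403.
E[X²] = 0.41·141.12 + 0.59·204.02 = 178.231.
Var(X) = E[X²] − (E[X])² = 178.231 − 88.4164 = 89.8146.

89.8146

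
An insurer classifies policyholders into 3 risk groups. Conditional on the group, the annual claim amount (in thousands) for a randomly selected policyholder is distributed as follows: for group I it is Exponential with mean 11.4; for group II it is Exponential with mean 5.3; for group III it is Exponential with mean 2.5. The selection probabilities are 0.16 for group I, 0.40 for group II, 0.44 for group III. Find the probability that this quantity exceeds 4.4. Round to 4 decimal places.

Conditional on each group, P(X > 4.4): I: 0.679794; II: 0.435967; III: 0.172045.
By total probability, P(X > 4.4) = 0.16·0.679794 + 0.4·0.435967 + 0.44·0.172045 = 0.358854.

0.3589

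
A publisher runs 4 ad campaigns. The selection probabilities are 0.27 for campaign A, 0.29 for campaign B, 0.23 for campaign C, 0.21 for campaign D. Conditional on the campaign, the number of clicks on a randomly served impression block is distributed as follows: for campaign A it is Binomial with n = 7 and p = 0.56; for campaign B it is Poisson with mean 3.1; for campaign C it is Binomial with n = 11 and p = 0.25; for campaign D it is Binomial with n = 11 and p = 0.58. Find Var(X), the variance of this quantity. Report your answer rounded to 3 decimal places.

Per component, A: μ=3.92, E[X²]=17.0912; B: μ=3.1, E[X²]=12.71; C: μ=2.75, E[X²]=9.625; D: μ=6.38, E[X²]=43.384.
E[X] = 0.27·3.92 + 0.29·3.1 + 0.23·2.75 + 0.21·6.38 = 3.9297.
E[X²] = 0.27·17.0912 + 0.29·12.71 + 0.23·9.625 + 0.21·43.384 = 19.6249.
Var(X) = E[X²] − (E[X])² = 19.6249 − 15.4425 = 4.18237.

4.182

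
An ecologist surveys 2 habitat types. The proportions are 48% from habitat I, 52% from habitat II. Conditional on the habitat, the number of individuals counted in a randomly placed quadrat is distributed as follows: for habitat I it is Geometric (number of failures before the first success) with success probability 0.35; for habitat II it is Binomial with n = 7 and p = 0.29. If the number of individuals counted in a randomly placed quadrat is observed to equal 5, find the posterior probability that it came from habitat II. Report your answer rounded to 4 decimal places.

Likelihoods P(X=5 | ·): I: 0.0406102; II: 0.0217133.
Posterior ∝ prior × likelihood. Numerator for II: 0.52·0.0217133 = 0.0112909.
Normalizing constant: 0.48·0.0406102 + 0.52·0.0217133 = 0.0307838.
P(II | observation) = 0.0112909 / 0.0307838 = 0.366781.

0.3668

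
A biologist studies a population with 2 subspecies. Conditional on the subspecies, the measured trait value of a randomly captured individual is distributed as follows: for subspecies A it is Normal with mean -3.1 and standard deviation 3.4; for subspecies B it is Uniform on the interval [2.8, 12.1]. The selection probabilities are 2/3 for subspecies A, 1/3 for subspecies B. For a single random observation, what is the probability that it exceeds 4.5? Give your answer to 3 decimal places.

0.281

Conditional on each subspecies, P(X > 4.5): A: 0.012699; B: 0.817204.
By total probability, P(X > 4.5) = 0.666667·0.012699 + 0.333333·0.817204 = 0.280867.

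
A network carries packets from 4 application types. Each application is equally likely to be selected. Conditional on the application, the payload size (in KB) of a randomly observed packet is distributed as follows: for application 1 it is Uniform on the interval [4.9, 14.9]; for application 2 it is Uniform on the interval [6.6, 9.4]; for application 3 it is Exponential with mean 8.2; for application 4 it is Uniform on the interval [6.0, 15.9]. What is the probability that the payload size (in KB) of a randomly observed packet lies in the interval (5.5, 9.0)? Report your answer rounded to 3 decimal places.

0.422

Conditional on each application, P(5.5 < X < 9.0): 1: 0.35; 2: 0.857143; 3: 0.17765; 4: 0.30303.
By total probability, P(5.5 < X < 9.0) = 0.25·0.35 + 0.25·0.857143 + 0.25·0.17765 + 0.25·0.30303 = 0.421956.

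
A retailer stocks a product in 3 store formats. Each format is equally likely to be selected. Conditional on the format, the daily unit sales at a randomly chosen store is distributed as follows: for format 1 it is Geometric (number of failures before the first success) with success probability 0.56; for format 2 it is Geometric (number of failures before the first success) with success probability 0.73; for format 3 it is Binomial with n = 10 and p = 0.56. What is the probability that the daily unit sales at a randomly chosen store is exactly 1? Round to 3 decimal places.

0.149

Conditional on each format, P(X = 1): 1: 0.2464; 2: 0.1971; 3: 0.00346148.
By total probability, P(X = 1) = 0.333333·0.2464 + 0.333333·0.1971 + 0.333333·0.00346148 = 0.148987.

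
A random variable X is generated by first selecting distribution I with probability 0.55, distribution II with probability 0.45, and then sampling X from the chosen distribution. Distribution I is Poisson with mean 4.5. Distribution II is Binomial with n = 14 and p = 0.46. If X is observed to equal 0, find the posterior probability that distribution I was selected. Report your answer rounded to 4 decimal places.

0.9870

Likelihoods P(X=0 | ·): I: 0.011109; II: 0.000179272.
Posterior ∝ prior × likelihood. Numerator for I: 0.55·0.011109 = 0.00610995.
Normalizing constant: 0.55·0.011109 + 0.45·0.000179272 = 0.00619062.
P(I | observation) = 0.00610995 / 0.00619062 = 0.986969.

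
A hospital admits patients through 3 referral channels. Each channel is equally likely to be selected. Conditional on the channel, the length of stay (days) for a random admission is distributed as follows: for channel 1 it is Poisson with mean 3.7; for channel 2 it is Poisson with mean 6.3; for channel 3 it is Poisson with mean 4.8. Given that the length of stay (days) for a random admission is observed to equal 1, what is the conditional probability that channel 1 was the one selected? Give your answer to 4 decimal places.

0.6417

Likelihoods P(X=1 | ·): 1: 0.091477; 2: 0.0115687; 3: 0.0395028.
Posterior ∝ prior × likelihood. Numerator for 1: 0.333333·0.091477 = 0.0304923.
Normalizing constant: 0.333333·0.091477 + 0.333333·0.0115687 + 0.333333·0.0395028 = 0.0475162.
P(1 | observation) = 0.0304923 / 0.0475162 = 0.641726.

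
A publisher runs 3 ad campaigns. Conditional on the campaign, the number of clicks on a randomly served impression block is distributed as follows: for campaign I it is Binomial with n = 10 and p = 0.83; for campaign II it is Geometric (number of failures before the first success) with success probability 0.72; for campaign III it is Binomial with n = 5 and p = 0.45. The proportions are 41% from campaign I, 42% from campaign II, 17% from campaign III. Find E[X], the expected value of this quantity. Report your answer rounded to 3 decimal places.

Component means — I: 8.3; II: 0.388889; III: 2.25.
E[X] = 0.41·8.3 + 0.42·0.388889 + 0.17·2.25 = 3.94883.

3.949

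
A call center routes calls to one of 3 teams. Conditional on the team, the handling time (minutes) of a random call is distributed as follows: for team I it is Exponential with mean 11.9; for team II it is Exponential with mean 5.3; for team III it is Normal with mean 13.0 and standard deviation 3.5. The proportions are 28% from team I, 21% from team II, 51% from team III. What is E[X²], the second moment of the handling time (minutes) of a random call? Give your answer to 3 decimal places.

183.537

For each component E[X²] = Var + (mean)², giving I: 283.22; II: 56.18; III: 181.25.
Overall E[X²] = 0.28·283.22 + 0.21·56.18 + 0.51·181.25 = 183.537.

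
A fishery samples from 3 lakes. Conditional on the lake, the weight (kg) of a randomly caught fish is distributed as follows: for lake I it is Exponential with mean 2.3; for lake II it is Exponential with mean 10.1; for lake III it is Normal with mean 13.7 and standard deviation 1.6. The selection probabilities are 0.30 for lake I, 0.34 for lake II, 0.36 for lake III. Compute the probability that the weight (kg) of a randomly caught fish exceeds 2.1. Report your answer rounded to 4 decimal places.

Conditional on each lake, P(X > 2.1): I: 0.401301; II: 0.812271; III: 1.
By total probability, P(X > 2.1) = 0.3·0.401301 + 0.34·0.812271 + 0.36·1 = 0.756563.

0.7566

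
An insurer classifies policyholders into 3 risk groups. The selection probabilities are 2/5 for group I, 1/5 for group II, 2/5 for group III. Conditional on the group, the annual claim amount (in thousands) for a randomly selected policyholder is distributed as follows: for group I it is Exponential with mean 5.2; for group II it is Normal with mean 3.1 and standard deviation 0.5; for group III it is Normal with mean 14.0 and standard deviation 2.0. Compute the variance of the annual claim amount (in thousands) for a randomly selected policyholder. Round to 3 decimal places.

34.714

Per component, I: μ=5.2, E[X²]=54.08; II: μ=3.1, E[X²]=9.86; III: μ=14, E[X²]=200.
E[X] = 0.4·5.2 + 0.2·3.1 + 0.4·14 = 8.3.
E[X²] = 0.4·54.08 + 0.2·9.86 + 0.4·200 = 103.604.
Var(X) = E[X²] − (E[X])² = 103.604 − 68.89 = 34.714.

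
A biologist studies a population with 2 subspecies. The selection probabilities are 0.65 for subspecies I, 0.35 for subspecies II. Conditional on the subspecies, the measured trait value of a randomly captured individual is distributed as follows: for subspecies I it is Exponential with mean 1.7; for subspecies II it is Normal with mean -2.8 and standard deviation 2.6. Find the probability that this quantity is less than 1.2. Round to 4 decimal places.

0.6574

Conditional on each subspecies, P(X < 1.2): I: 0.506327; II: 0.938032.
By total probability, P(X < 1.2) = 0.65·0.506327 + 0.35·0.938032 = 0.657424.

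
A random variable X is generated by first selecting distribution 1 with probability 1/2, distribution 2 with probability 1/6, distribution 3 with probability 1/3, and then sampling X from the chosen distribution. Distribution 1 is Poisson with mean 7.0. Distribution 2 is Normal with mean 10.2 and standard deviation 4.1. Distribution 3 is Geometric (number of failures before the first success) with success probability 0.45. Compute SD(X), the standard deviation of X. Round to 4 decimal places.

4.2546

Per component, 1: μ=7, E[X²]=56; 2: μ=10.2, E[X²]=120.85; 3: μ=1.22222, E[X²]=4.20988.
E[X] = 0.5·7 + 0.166667·10.2 + 0.333333·1.22222 = 5.60741.
E[X²] = 0.5·56 + 0.166667·120.85 + 0.333333·4.20988 = 49.545.
Var(X) = E[X²] − (E[X])² = 49.545 − 31.443 = 18.1019.
SD(X) = √18.1019 = 4.25464.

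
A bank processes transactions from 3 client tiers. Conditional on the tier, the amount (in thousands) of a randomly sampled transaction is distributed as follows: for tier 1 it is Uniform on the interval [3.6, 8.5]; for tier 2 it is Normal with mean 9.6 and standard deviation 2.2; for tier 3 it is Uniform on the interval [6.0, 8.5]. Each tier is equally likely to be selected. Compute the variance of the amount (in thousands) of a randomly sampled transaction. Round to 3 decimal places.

4.628

Per component, 1: μ=6.05, E[X²]=38.6033; 2: μ=9.6, E[X²]=97; 3: μ=7.25, E[X²]=53.0833.
E[X] = 0.333333·6.05 + 0.333333·9.6 + 0.333333·7.25 = 7.63333.
E[X²] = 0.333333·38.6033 + 0.333333·97 + 0.333333·53.0833 = 62.8956.
Var(X) = E[X²] − (E[X])² = 62.8956 − 58.2678 = 4.62778.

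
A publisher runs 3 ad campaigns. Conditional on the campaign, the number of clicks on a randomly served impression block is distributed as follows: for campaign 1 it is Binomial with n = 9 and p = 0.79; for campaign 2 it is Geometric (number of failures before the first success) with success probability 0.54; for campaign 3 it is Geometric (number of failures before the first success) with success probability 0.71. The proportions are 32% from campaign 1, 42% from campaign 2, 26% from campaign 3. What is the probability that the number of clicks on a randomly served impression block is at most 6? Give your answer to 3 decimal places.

0.770

Conditional on each campaign, P(X ≤ 6): 1: 0.288534; 2: 0.995642; 3: 0.999828.
By total probability, P(X ≤ 6) = 0.32·0.288534 + 0.42·0.995642 + 0.26·0.999828 = 0.770455.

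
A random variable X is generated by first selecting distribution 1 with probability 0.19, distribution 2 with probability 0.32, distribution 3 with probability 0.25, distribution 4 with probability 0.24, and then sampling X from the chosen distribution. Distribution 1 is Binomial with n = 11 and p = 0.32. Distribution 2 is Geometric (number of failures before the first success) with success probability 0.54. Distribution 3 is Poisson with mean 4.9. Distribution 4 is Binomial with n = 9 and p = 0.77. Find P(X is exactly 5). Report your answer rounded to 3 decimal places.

Conditional on each component, P(X = 5): 1: 0.153266; 2: 0.011122; 3: 0.17529; 4: 0.0954411.
By total probability, P(X = 5) = 0.19·0.153266 + 0.32·0.011122 + 0.25·0.17529 + 0.24·0.0954411 = 0.0994078.

0.099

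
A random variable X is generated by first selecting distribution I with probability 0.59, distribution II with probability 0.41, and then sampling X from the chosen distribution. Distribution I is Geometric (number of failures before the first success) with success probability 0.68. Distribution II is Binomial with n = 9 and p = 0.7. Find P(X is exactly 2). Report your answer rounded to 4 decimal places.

Conditional on each component, P(X = 2): I: 0.069632; II: 0.00385787.
By total probability, P(X = 2) = 0.59·0.069632 + 0.41·0.00385787 = 0.0426646.

0.0427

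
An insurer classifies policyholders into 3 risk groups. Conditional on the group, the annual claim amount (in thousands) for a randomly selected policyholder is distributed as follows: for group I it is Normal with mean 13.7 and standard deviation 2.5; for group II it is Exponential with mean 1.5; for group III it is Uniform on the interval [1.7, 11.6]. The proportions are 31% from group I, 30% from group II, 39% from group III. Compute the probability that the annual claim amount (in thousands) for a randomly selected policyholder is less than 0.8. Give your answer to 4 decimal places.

Conditional on each group, P(X < 0.8): I: 1.23475e-07; II: 0.413354; III: 0.
By total probability, P(X < 0.8) = 0.31·1.23475e-07 + 0.3·0.413354 + 0.39·0 = 0.124006.

0.1240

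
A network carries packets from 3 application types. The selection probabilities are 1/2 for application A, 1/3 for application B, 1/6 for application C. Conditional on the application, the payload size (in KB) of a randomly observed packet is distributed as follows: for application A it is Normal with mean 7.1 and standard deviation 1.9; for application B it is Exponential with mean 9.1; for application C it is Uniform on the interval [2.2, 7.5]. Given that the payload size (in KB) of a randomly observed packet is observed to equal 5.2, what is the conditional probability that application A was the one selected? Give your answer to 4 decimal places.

0.5498

Likelihoods f(5.2 | ·): A: 0.127353; B: 0.0620569; C: 0.188679.
Posterior ∝ prior × likelihood. Numerator for A: 0.5·0.127353 = 0.0636765.
Normalizing constant: 0.5·0.127353 + 0.333333·0.0620569 + 0.166667·0.188679 = 0.115809.
P(A | observation) = 0.0636765 / 0.115809 = 0.549842.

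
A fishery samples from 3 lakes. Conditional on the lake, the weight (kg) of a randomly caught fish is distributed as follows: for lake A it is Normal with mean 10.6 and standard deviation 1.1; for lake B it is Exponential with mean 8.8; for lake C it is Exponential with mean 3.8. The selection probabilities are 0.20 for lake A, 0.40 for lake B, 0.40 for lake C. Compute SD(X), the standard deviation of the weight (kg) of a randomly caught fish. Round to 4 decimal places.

6.7047

Per component, A: μ=10.6, E[X²]=113.57; B: μ=8.8, E[X²]=154.88; C: μ=3.8, E[X²]=28.88.
E[X] = 0.2·10.6 + 0.4·8.8 + 0.4·3.8 = 7.16.
E[X²] = 0.2·113.57 + 0.4·154.88 + 0.4·28.88 = 96.218.
Var(X) = E[X²] − (E[X])² = 96.218 − 51.2656 = 44.9524.
SD(X) = √44.9524 = 6.70466.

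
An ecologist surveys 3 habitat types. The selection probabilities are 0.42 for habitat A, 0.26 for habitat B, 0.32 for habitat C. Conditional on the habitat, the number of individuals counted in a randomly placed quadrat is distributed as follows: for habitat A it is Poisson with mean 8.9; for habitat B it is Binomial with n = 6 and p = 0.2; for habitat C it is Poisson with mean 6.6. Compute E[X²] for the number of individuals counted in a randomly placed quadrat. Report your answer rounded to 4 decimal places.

53.6814

For each component E[X²] = Var + (mean)², giving A: 88.11; B: 2.4; C: 50.16.
Overall E[X²] = 0.42·88.11 + 0.26·2.4 + 0.32·50.16 = 53.6814.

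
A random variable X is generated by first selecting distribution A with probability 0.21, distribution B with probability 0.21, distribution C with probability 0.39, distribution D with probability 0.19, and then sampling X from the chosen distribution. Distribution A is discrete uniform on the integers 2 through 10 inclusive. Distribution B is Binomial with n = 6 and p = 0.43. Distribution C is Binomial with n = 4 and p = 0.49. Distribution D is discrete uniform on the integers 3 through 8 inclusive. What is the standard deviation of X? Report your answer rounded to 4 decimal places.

Per component, A: μ=6, E[X²]=42.6667; B: μ=2.58, E[X²]=8.127; C: μ=1.96, E[X²]=4.8412; D: μ=5.5, E[X²]=33.1667.
E[X] = 0.21·6 + 0.21·2.58 + 0.39·1.96 + 0.19·5.5 = 3.6112.
E[X²] = 0.21·42.6667 + 0.21·8.127 + 0.39·4.8412 + 0.19·33.1667 = 18.8564.
Var(X) = E[X²] − (E[X])² = 18.8564 − 13.0408 = 5.81564.
SD(X) = √5.81564 = 2.41156.

2.4116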